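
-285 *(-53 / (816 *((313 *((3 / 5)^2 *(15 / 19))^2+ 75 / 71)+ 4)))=0.61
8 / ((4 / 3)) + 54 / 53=372 / 53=7.02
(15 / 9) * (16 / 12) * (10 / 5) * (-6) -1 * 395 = -1265 / 3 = -421.67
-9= -9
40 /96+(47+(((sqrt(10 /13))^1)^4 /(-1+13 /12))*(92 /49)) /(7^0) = 6036689 /99372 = 60.75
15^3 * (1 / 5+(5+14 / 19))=380700 / 19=20036.84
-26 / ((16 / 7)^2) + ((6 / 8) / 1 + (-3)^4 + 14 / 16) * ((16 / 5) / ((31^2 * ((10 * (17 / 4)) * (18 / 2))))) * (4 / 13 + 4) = -30420554633 / 6116572800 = -4.97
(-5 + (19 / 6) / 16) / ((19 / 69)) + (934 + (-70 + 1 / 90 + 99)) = 25870849 / 27360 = 945.57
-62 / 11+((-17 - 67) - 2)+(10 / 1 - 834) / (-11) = -184 / 11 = -16.73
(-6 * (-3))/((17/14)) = 252/17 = 14.82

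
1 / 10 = 0.10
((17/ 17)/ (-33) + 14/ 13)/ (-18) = -449/ 7722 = -0.06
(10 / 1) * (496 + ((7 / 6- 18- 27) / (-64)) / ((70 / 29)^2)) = 933494783 / 188160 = 4961.18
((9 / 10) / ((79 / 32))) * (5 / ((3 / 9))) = 432 / 79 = 5.47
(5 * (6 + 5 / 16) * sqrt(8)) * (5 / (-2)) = -2525 * sqrt(2) / 16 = -223.18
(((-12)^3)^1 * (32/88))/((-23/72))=497664/253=1967.05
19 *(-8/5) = -152/5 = -30.40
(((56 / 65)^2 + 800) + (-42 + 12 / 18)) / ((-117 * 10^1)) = -4812754 / 7414875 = -0.65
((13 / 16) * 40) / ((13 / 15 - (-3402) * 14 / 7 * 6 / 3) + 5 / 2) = 975 / 408341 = 0.00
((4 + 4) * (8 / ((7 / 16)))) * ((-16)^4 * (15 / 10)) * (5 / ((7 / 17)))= 8556380160 / 49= 174620003.27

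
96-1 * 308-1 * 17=-229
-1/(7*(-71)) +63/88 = 31399/43736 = 0.72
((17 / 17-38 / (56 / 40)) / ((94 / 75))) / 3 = -4575 / 658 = -6.95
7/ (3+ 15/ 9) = 3/ 2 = 1.50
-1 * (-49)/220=49/220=0.22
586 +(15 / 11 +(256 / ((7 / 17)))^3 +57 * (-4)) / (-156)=-906345316621 / 588588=-1539863.74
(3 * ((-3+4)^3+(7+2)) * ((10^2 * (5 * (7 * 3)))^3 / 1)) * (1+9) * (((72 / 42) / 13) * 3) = 1786050000000000 / 13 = 137388461538461.54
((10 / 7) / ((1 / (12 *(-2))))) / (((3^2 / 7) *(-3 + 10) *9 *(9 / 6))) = -0.28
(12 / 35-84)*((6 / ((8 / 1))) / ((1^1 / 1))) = -2196 / 35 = -62.74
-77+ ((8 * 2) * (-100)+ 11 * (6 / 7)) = -11673 / 7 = -1667.57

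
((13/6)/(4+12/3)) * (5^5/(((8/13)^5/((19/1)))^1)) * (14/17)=2006142490625/13369344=150055.42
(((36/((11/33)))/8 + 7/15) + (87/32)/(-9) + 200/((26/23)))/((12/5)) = 1189267/14976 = 79.41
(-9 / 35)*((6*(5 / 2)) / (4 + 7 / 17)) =-153 / 175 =-0.87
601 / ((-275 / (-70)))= 8414 / 55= 152.98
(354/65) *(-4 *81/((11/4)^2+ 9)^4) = -7516717056/320550790625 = -0.02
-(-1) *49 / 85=49 / 85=0.58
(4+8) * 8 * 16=1536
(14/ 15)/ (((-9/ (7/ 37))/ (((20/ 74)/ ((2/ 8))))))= -784/ 36963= -0.02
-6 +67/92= -485/92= -5.27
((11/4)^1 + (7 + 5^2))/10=139/40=3.48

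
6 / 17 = 0.35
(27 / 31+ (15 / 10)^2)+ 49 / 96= 10807 / 2976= 3.63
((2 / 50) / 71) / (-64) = -1 / 113600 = -0.00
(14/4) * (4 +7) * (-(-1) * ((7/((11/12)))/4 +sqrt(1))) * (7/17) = 784/17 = 46.12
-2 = -2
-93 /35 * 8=-21.26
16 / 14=8 / 7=1.14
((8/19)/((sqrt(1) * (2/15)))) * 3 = 180/19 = 9.47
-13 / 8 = -1.62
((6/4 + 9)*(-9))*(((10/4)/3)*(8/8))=-315/4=-78.75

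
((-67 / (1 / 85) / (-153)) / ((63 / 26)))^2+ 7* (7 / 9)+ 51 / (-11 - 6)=76649962 / 321489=238.42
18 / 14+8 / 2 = 37 / 7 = 5.29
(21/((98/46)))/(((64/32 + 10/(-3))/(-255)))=52785/28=1885.18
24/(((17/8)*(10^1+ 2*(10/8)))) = 384/425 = 0.90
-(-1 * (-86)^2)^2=-54700816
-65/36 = -1.81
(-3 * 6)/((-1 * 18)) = 1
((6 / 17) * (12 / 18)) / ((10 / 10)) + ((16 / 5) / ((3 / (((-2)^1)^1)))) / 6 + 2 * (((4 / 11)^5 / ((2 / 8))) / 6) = -13772212 / 123204015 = -0.11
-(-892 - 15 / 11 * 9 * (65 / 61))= 607307 / 671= 905.08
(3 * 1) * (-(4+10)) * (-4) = 168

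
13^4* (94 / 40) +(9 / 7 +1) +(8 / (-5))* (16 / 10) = 46982653 / 700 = 67118.08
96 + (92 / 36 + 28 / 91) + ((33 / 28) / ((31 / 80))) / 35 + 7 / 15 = 88343272 / 888615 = 99.42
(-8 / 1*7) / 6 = -28 / 3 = -9.33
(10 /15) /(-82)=-1 /123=-0.01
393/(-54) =-131/18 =-7.28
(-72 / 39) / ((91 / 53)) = -1272 / 1183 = -1.08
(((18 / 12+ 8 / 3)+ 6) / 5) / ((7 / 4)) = 122 / 105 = 1.16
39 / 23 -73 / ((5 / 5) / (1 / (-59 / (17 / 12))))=56155 / 16284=3.45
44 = 44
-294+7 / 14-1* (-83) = -210.50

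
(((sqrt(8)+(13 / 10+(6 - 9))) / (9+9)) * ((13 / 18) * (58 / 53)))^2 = 17197609 / 819104400 - 2416193 * sqrt(2) / 184298490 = 0.00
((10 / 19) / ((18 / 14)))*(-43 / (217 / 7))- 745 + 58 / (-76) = -7912601 / 10602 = -746.33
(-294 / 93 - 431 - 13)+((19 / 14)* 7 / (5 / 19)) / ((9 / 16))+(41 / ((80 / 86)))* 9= 152797 / 11160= 13.69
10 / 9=1.11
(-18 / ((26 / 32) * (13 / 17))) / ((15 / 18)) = -29376 / 845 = -34.76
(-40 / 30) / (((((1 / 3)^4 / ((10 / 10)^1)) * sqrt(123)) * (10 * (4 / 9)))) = -81 * sqrt(123) / 410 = -2.19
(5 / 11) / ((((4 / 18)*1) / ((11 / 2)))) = 45 / 4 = 11.25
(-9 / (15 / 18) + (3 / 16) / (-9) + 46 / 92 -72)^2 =390339049 / 57600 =6776.72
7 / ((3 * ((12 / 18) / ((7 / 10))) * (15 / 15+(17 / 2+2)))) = 49 / 230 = 0.21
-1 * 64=-64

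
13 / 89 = 0.15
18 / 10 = 1.80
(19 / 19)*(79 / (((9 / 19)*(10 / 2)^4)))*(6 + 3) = 1501 / 625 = 2.40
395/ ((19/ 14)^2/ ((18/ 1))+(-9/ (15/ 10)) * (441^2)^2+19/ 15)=-6967800/ 4003171434744091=-0.00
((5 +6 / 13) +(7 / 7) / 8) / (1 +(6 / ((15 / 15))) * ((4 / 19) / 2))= 11039 / 3224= 3.42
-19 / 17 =-1.12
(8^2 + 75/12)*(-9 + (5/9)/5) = -5620/9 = -624.44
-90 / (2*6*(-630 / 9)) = 3 / 28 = 0.11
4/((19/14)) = 2.95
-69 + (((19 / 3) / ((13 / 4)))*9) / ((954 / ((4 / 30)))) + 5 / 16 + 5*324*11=8806072321 / 496080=17751.31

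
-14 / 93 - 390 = -390.15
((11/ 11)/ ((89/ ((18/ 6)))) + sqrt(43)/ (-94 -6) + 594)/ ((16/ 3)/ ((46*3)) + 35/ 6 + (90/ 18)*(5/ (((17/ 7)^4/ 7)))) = 1828088104086/ 33552288089 -17288847*sqrt(43)/ 18849600050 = 54.48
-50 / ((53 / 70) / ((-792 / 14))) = 198000 / 53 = 3735.85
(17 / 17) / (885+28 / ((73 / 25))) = 73 / 65305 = 0.00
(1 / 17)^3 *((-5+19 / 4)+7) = 27 / 19652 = 0.00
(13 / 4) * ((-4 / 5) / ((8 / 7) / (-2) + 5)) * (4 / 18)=-182 / 1395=-0.13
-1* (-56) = 56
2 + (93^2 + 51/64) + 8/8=553779/64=8652.80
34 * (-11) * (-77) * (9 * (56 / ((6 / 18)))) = 43542576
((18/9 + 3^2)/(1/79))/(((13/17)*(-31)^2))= 14773/12493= 1.18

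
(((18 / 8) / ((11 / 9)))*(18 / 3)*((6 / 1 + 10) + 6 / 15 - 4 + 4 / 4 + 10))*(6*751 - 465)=114889671 / 110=1044451.55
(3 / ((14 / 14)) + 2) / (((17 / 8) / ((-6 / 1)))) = -240 / 17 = -14.12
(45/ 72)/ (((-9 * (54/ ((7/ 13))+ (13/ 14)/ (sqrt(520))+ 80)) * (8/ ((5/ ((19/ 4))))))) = -0.00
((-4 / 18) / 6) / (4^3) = -1 / 1728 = -0.00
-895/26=-34.42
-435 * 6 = -2610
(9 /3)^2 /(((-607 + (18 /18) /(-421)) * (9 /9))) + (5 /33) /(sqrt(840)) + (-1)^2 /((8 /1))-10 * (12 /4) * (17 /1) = -260602651 /511096 + sqrt(210) /2772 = -509.88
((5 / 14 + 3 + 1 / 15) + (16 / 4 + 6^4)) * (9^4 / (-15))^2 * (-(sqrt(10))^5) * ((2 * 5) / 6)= -290930998158 * sqrt(10) / 7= -131429228017.93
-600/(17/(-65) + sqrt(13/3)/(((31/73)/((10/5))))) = -11473410000 * sqrt(39)/1169948113 - 1911429000/1169948113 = -62.88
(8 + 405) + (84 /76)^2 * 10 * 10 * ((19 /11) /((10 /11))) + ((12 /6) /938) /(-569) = 3270915258 /5070359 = 645.11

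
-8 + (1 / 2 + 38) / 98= -213 / 28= -7.61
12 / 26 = 6 / 13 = 0.46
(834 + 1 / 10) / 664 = 8341 / 6640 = 1.26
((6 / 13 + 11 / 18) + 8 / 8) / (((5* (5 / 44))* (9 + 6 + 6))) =2134 / 12285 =0.17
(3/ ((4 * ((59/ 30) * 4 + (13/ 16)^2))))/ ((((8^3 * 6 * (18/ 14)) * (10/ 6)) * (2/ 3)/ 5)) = 105/ 1047776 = 0.00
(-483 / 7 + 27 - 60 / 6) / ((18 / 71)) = -1846 / 9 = -205.11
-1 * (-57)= 57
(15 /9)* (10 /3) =50 /9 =5.56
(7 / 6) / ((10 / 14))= 49 / 30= 1.63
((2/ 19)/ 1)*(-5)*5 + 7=83/ 19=4.37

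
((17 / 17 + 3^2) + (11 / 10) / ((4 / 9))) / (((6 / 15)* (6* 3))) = 499 / 288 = 1.73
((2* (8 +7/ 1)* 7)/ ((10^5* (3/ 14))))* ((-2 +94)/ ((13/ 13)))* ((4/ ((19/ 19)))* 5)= 2254/ 125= 18.03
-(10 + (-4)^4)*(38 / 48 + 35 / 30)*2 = -1041.83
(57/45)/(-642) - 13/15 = -1673/1926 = -0.87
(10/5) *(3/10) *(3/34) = 0.05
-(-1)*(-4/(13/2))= -8/13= -0.62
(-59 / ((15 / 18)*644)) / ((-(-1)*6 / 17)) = -1003 / 3220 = -0.31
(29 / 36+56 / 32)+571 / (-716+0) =11329 / 6444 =1.76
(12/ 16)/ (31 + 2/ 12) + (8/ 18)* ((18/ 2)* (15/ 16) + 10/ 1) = 55327/ 6732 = 8.22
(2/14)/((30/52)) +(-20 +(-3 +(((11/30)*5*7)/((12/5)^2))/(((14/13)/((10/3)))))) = -1438471/90720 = -15.86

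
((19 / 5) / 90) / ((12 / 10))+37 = 19999 / 540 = 37.04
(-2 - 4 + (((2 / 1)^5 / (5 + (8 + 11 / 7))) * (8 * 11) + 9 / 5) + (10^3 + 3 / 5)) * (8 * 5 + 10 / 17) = 13954652 / 289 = 48285.99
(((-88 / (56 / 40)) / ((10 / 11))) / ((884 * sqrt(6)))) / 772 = -121 * sqrt(6) / 7165704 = -0.00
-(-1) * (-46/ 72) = -23/ 36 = -0.64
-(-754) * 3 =2262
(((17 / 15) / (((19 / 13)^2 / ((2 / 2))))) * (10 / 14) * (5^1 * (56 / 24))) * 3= 14365 / 1083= 13.26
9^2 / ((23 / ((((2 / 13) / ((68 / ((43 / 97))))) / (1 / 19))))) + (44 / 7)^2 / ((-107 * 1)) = -1562127461 / 5170132786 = -0.30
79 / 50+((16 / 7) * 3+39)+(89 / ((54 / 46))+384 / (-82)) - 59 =59.57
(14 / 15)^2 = 0.87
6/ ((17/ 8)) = 2.82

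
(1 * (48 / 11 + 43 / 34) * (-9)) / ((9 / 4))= -4210 / 187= -22.51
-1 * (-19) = 19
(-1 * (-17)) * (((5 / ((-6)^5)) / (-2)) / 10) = 17 / 31104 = 0.00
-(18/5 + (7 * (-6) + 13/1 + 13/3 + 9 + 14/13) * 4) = 10678/195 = 54.76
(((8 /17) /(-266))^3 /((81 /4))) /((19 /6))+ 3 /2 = 17788540088135 /11859026726106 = 1.50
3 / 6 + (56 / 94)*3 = 215 / 94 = 2.29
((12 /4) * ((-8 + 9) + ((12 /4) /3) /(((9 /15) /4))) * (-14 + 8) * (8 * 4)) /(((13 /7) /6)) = -185472 /13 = -14267.08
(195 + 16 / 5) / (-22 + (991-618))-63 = -109574 / 1755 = -62.44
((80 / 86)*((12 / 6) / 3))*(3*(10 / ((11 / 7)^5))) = 13445600 / 6925193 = 1.94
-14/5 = -2.80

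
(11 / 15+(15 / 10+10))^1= 367 / 30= 12.23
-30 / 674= -15 / 337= -0.04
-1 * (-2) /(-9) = -2 /9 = -0.22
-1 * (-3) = 3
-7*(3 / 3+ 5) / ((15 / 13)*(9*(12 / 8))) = -364 / 135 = -2.70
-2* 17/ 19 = -34/ 19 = -1.79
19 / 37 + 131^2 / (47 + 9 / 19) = 12081321 / 33374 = 362.00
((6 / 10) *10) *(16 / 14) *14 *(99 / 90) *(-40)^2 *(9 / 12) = 126720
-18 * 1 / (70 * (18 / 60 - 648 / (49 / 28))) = 6 / 8633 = 0.00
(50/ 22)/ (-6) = -25/ 66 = -0.38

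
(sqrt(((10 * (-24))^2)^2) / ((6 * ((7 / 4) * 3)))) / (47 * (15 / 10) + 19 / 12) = 30720 / 1211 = 25.37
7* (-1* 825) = -5775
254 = 254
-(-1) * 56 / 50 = 28 / 25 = 1.12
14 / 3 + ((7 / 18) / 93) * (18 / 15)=6517 / 1395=4.67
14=14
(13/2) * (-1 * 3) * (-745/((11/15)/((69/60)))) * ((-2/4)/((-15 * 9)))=44551/528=84.38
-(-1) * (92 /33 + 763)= 25271 /33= 765.79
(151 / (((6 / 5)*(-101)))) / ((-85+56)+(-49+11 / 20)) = 7550 / 469347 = 0.02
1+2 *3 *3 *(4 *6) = 433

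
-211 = -211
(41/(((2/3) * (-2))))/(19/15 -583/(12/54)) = 1845/157334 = 0.01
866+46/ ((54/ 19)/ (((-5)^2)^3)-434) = 55782492243/ 64421848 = 865.89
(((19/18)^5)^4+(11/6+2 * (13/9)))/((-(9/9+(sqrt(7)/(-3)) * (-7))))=97789977812749660683754321/473101210697365567806898176- 684529844689247624786280247 * sqrt(7)/1419303632092096703420694528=-1.07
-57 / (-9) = 19 / 3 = 6.33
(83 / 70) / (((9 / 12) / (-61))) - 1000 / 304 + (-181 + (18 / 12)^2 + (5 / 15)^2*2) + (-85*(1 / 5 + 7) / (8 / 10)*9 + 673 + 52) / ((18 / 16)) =-15305137 / 2660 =-5753.81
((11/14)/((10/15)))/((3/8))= 22/7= 3.14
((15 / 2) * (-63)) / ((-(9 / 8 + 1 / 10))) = 2700 / 7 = 385.71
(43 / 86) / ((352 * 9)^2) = 1 / 20072448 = 0.00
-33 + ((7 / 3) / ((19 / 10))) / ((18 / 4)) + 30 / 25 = -80867 / 2565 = -31.53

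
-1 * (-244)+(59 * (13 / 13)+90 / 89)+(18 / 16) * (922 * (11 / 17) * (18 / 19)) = 54035661 / 57494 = 939.85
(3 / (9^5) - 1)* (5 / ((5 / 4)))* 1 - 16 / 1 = -393656 / 19683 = -20.00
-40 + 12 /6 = -38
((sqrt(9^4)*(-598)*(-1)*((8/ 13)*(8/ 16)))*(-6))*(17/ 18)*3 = -253368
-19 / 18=-1.06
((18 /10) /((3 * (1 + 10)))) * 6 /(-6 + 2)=-9 /110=-0.08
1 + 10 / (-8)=-0.25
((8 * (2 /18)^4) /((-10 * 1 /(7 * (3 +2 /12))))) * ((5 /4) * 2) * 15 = -665 /6561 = -0.10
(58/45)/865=58/38925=0.00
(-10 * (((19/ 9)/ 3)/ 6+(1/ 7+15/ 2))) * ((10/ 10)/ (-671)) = 4000/ 34587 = 0.12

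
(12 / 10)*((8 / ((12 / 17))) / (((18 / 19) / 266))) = 171836 / 45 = 3818.58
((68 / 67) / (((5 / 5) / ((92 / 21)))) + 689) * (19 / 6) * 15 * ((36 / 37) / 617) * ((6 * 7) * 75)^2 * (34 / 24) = 730147941.82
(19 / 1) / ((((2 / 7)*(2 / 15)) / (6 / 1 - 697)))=-1378545 / 4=-344636.25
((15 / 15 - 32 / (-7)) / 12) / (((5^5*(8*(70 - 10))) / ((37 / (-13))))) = -0.00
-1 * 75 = -75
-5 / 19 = -0.26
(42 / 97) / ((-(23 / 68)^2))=-194208 / 51313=-3.78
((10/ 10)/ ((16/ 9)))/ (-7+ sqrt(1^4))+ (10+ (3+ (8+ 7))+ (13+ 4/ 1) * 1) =1437/ 32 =44.91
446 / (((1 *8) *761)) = 223 / 3044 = 0.07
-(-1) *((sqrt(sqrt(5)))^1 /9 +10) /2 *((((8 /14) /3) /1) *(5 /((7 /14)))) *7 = 20 *5^(1 /4) /27 +200 /3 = 67.77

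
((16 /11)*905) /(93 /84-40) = -405440 /11979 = -33.85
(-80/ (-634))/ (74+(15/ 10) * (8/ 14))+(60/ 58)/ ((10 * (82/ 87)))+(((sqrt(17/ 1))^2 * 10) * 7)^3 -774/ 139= 797627453061726501/ 473324746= 1685158994.54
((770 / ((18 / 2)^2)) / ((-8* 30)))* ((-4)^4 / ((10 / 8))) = -9856 / 1215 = -8.11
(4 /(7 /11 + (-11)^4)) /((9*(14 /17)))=0.00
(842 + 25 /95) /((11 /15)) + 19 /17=4084736 /3553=1149.66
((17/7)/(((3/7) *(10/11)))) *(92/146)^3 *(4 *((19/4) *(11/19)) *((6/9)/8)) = 1.43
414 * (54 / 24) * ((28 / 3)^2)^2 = 7068544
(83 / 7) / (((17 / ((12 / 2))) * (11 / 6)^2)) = 17928 / 14399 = 1.25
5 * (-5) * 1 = -25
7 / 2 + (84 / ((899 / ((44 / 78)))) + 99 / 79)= 8874265 / 1846546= 4.81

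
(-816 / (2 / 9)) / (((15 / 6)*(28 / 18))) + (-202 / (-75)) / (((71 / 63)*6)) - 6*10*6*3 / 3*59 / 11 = -392905001 / 136675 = -2874.74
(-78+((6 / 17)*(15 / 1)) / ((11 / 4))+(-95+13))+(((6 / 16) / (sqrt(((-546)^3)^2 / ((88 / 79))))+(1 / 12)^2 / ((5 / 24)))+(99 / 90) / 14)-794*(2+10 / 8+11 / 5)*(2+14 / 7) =-1371870979 / 78540+sqrt(1738) / 17145247392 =-17467.16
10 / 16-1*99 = -787 / 8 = -98.38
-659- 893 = -1552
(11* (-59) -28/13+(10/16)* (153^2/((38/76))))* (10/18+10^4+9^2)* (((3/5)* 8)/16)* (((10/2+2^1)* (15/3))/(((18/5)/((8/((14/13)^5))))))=1376918059258625/296352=4646224959.71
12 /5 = 2.40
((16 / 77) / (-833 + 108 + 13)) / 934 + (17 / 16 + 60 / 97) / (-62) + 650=649.97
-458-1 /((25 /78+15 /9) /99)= -78712 /155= -507.82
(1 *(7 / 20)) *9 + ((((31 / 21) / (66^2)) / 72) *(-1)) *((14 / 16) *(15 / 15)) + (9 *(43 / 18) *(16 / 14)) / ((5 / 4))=6008560771 / 263450880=22.81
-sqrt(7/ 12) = -sqrt(21)/ 6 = -0.76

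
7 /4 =1.75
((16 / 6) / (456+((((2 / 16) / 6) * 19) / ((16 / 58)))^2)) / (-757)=-393216 / 51130457509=-0.00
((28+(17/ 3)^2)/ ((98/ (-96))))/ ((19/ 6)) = -17312/ 931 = -18.60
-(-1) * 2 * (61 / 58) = 61 / 29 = 2.10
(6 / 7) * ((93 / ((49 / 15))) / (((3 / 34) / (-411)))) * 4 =-155949840 / 343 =-454664.26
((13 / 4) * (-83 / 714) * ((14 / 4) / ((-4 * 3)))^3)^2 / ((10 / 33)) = 30748769051 / 106039219322880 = 0.00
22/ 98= 11/ 49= 0.22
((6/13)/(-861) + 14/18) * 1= 26099/33579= 0.78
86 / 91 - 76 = -6830 / 91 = -75.05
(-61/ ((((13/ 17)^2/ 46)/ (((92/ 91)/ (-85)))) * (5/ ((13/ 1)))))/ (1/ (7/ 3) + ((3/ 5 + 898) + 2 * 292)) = 2194292/ 21930285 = 0.10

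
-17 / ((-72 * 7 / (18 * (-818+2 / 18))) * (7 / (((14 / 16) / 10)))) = -125137 / 20160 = -6.21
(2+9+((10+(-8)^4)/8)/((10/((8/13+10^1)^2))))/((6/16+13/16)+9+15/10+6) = 78343384/239135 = 327.61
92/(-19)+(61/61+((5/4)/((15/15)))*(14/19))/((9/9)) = -111/38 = -2.92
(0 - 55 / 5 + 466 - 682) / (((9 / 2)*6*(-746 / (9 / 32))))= 227 / 71616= 0.00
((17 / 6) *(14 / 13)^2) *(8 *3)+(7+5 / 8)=116933 / 1352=86.49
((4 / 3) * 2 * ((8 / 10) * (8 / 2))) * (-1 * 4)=-512 / 15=-34.13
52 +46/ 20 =543/ 10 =54.30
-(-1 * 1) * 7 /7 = 1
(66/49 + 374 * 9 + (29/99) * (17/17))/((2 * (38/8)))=32672842/92169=354.49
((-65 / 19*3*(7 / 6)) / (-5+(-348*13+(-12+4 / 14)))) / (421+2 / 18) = 147 / 23475260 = 0.00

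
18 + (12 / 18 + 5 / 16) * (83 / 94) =18.86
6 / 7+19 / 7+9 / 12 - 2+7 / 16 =309 / 112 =2.76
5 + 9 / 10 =5.90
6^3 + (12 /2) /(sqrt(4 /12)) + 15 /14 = 6 * sqrt(3) + 3039 /14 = 227.46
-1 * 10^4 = -10000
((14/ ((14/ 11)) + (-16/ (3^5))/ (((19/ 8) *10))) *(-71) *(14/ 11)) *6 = -504695548/ 84645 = -5962.50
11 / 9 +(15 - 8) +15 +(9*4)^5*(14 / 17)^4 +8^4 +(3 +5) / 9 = 27815911.36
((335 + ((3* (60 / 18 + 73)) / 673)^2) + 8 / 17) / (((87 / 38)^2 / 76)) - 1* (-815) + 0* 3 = 331070506742351 / 58279733217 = 5680.71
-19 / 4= -4.75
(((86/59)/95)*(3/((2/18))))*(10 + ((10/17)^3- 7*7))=-442589454/27537365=-16.07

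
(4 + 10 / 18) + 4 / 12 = 44 / 9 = 4.89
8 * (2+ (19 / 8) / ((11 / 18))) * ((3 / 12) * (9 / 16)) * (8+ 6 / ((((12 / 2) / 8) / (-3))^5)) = -1787877 / 44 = -40633.57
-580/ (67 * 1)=-580/ 67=-8.66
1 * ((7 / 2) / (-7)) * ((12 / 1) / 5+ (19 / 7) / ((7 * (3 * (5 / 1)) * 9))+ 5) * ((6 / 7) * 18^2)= -352584 / 343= -1027.94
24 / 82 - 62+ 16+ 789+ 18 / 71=2164463 / 2911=743.55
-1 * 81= -81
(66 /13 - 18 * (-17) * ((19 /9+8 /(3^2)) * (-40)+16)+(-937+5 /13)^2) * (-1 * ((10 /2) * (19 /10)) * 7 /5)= -11244211.76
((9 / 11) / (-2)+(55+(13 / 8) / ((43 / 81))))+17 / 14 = 1559249 / 26488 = 58.87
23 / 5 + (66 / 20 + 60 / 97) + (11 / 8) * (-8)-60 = -60607 / 970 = -62.48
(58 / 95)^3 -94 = -80398138 / 857375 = -93.77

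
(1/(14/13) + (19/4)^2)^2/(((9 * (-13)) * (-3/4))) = 769129/122304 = 6.29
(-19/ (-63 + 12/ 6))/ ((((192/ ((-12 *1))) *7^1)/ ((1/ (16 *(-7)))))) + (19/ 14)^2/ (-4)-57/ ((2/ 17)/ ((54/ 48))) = -59632203/ 109312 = -545.52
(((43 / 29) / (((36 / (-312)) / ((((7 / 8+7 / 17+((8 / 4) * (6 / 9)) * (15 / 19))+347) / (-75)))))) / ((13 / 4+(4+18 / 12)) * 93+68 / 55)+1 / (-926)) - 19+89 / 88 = -55169286219124007 / 3079283821166520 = -17.92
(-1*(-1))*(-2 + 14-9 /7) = 75 /7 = 10.71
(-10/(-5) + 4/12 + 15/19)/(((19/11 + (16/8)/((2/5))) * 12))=979/25308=0.04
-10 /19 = -0.53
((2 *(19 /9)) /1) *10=380 /9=42.22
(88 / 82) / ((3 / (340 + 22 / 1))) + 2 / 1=16174 / 123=131.50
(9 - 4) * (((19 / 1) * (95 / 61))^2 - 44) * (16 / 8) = 30943010 / 3721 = 8315.78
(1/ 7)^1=0.14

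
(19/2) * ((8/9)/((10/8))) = 6.76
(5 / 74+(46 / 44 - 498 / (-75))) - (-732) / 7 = 8000309 / 71225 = 112.32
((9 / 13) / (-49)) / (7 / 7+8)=-1 / 637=-0.00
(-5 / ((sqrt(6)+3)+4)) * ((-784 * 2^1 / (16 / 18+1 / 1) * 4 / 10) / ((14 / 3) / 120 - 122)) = -35562240 / 16047643+5080320 * sqrt(6) / 16047643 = -1.44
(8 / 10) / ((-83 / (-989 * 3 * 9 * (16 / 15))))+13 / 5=575059 / 2075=277.14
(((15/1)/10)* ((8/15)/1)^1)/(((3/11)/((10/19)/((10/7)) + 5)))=1496/95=15.75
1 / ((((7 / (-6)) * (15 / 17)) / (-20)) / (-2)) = -272 / 7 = -38.86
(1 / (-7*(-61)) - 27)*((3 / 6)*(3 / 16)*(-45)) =194535 / 1708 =113.90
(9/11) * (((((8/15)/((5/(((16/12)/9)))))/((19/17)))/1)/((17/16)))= 512/47025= 0.01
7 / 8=0.88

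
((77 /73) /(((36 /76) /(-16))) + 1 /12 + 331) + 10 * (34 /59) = 46704365 /155052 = 301.22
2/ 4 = 1/ 2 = 0.50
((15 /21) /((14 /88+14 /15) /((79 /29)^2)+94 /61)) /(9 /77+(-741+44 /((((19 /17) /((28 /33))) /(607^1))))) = 39385421955 /1818443784598526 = 0.00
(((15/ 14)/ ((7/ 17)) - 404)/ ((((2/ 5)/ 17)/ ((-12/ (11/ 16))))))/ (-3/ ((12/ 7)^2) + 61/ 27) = 13866764544/ 57673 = 240437.72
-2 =-2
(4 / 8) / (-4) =-1 / 8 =-0.12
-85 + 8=-77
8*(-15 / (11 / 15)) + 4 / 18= -16178 / 99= -163.41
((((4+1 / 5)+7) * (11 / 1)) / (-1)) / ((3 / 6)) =-1232 / 5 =-246.40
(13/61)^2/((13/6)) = 78/3721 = 0.02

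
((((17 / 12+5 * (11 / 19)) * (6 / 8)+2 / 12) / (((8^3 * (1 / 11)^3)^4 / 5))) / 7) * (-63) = -145983995943177315 / 20890720927744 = -6987.98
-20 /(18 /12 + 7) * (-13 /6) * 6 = 520 /17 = 30.59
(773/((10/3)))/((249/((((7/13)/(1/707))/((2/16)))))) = 2836.39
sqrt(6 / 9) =sqrt(6) / 3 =0.82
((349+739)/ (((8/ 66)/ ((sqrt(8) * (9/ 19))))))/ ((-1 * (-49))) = 161568 * sqrt(2)/ 931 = 245.43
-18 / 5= -3.60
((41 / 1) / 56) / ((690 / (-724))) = -7421 / 9660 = -0.77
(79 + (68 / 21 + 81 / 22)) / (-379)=-39695 / 175098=-0.23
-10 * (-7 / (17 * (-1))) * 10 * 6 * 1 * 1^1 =-4200 / 17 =-247.06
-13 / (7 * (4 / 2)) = -13 / 14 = -0.93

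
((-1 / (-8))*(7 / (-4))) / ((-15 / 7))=0.10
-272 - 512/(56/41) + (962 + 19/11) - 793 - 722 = -92256/77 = -1198.13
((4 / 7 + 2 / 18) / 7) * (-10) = -430 / 441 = -0.98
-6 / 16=-3 / 8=-0.38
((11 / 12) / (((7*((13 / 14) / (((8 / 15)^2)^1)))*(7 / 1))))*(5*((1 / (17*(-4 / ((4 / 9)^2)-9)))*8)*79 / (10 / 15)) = -444928 / 8144955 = -0.05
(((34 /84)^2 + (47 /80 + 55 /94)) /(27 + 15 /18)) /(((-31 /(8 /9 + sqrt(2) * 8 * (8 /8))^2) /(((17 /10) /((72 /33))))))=-67546779949 /434579899950-414397423 * sqrt(2) /24143327775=-0.18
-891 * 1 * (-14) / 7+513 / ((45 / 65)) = 2523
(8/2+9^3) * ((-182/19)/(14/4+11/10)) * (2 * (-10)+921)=-600994030/437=-1375272.38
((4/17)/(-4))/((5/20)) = -4/17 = -0.24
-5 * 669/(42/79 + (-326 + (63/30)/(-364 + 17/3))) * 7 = 19885188750/276408977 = 71.94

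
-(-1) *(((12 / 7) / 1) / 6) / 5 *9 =18 / 35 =0.51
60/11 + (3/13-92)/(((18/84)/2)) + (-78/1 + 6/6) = -928.06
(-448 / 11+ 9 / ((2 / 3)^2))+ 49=1255 / 44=28.52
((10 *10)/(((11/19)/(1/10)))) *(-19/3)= -109.39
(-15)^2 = 225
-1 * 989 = -989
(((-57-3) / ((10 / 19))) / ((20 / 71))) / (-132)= 1349 / 440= 3.07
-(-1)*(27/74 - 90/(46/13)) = -42669/1702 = -25.07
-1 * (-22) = 22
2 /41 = 0.05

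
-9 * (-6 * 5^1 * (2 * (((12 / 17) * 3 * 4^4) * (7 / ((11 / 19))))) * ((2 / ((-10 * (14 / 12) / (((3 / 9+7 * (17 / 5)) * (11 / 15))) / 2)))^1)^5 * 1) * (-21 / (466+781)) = 21759472035492336381198336 / 44380230712890625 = 490296505.58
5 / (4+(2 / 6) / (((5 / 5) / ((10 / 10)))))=15 / 13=1.15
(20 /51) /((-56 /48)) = -40 /119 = -0.34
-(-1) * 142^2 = 20164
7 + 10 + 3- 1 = 19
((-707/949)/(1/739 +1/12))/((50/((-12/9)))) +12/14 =136163338/124722325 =1.09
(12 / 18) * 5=10 / 3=3.33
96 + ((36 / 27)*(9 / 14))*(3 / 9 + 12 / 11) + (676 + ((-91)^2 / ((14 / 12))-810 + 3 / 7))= 543747 / 77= 7061.65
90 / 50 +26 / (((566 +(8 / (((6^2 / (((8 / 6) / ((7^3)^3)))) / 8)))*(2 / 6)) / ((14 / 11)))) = 94552011967977 / 50876415331115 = 1.86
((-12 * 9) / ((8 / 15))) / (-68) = 405 / 136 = 2.98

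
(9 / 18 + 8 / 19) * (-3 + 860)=29995 / 38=789.34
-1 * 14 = -14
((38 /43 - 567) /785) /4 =-24343 /135020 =-0.18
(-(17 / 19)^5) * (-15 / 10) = 4259571 / 4952198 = 0.86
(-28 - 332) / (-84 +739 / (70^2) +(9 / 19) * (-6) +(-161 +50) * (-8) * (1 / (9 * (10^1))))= 100548000 / 21457117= 4.69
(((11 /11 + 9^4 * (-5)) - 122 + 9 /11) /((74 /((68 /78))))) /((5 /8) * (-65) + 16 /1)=49256072 /3126981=15.75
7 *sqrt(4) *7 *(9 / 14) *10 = 630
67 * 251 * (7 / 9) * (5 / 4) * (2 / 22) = 588595 / 396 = 1486.35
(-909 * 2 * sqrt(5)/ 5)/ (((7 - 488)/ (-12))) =-21816 * sqrt(5)/ 2405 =-20.28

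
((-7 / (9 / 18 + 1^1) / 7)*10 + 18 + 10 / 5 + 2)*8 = 368 / 3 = 122.67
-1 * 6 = -6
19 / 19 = 1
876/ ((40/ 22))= 2409/ 5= 481.80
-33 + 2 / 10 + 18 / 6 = -149 / 5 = -29.80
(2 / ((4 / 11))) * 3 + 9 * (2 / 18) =35 / 2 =17.50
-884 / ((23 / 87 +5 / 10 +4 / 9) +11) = -461448 / 6373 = -72.41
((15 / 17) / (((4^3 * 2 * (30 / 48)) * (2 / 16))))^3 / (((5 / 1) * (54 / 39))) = 39 / 393040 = 0.00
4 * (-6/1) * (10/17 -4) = 1392/17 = 81.88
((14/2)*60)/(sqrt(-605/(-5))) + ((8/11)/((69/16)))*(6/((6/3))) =9788/253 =38.69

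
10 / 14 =5 / 7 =0.71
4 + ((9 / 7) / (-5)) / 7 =971 / 245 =3.96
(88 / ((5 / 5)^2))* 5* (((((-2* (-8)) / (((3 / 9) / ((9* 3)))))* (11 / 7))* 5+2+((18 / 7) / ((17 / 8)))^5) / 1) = 4482478.79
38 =38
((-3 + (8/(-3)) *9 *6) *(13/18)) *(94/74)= -134.86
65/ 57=1.14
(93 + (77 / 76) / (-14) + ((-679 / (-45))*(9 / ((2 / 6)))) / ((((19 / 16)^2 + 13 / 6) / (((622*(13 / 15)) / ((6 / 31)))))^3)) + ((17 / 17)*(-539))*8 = 3409020039155720479060837711 / 17723198148165000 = 192347905307.86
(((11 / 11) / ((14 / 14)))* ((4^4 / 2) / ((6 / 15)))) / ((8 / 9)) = 360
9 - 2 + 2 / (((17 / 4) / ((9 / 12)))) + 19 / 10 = 1573 / 170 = 9.25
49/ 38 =1.29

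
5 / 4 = 1.25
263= 263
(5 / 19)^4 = 625 / 130321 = 0.00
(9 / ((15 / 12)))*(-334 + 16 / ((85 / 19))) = -2379.05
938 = 938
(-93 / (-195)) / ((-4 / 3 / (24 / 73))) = -558 / 4745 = -0.12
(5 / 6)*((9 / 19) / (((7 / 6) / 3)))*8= 1080 / 133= 8.12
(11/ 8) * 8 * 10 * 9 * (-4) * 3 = -11880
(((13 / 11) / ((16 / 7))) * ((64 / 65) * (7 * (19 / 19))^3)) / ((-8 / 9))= -21609 / 110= -196.45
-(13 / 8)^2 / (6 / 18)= -507 / 64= -7.92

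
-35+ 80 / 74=-1255 / 37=-33.92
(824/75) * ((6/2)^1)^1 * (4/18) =1648/225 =7.32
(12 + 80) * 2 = 184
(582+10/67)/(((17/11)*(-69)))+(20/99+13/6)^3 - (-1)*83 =18470556193849/203351383224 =90.83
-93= -93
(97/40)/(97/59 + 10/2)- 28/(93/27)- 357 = -177304507/486080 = -364.76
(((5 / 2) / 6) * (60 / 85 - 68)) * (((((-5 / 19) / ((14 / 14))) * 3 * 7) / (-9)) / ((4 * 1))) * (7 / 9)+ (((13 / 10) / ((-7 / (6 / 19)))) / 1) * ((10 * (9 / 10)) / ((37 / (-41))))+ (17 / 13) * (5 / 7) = -1611018193 / 880908210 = -1.83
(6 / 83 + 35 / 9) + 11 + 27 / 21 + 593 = 3185752 / 5229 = 609.25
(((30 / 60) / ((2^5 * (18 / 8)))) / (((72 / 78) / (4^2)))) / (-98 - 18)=-13 / 12528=-0.00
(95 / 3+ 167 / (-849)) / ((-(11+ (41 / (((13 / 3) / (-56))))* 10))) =115778 / 19452571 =0.01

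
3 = 3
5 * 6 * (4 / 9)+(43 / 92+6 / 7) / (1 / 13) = 59027 / 1932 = 30.55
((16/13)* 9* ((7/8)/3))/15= 14/65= 0.22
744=744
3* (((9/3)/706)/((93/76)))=114/10943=0.01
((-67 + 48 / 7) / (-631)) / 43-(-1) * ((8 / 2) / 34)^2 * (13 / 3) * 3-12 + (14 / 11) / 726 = -2589805499198 / 219176005587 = -11.82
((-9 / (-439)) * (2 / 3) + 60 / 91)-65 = -2569799 / 39949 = -64.33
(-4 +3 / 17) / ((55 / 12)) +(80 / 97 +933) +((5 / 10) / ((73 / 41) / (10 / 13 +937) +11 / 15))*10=1287243294655 / 1369712168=939.79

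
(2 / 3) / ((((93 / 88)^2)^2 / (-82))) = -9835003904 / 224415603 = -43.82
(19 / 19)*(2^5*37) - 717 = 467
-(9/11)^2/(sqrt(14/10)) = -81*sqrt(35)/847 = -0.57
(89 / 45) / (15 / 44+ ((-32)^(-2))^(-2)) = 3916 / 2076181155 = 0.00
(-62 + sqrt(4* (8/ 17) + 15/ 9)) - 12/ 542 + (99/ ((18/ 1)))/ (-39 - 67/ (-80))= -51434064/ 827363 + sqrt(9231)/ 51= -60.28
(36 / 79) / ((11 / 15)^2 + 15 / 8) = 64800 / 343097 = 0.19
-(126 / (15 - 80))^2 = -15876 / 4225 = -3.76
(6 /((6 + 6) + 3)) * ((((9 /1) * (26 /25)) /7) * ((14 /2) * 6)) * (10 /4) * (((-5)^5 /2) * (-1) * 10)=877500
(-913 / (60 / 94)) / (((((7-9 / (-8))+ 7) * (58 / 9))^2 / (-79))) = 66566664 / 5596855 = 11.89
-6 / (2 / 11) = -33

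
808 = 808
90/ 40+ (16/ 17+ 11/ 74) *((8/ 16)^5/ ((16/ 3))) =1453329/ 644096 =2.26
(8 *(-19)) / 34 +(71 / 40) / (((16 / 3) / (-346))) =-650753 / 5440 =-119.62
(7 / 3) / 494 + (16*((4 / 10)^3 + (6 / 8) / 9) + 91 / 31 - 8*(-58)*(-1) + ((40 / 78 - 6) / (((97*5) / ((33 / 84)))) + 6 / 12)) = -458.21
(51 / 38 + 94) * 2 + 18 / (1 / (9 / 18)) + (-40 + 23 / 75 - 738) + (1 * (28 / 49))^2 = -40336687 / 69825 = -577.68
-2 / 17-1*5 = -87 / 17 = -5.12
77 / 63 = 11 / 9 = 1.22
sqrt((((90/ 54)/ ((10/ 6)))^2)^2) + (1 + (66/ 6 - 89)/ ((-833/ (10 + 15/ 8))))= 10369/ 3332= 3.11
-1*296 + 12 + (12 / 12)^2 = -283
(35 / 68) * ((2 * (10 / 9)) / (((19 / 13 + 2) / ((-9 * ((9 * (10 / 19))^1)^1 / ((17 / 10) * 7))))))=-6500 / 5491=-1.18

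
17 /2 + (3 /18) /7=179 /21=8.52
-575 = -575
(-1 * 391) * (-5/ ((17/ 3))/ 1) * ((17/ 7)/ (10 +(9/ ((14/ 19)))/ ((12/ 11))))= 46920/ 1187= 39.53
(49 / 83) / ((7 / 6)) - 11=-871 / 83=-10.49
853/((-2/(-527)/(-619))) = -278259689/2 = -139129844.50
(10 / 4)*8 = 20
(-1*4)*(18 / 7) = -72 / 7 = -10.29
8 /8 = 1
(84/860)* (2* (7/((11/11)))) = 294/215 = 1.37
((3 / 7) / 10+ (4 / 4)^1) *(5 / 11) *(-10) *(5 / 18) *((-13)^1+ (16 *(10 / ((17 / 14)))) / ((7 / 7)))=-1228225 / 7854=-156.38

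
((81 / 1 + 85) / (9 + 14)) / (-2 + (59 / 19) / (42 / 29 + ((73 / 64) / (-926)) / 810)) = 3179483000051 / 63486003529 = 50.08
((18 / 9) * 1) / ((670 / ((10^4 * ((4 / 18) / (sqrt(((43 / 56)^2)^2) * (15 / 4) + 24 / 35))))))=250880000 / 109554849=2.29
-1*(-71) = 71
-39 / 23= -1.70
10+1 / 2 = 21 / 2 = 10.50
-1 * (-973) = 973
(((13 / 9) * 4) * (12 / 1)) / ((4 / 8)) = 416 / 3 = 138.67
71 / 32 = 2.22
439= 439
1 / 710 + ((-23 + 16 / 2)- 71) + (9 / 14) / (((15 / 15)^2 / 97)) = -58749 / 2485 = -23.64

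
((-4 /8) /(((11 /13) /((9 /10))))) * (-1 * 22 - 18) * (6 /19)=1404 /209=6.72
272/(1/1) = 272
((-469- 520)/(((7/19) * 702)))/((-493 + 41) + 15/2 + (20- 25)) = 18791/2208843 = 0.01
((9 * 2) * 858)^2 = 238517136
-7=-7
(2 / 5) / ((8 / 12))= 3 / 5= 0.60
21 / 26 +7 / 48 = 595 / 624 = 0.95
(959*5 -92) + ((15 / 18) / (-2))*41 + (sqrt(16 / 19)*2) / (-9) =56231 / 12 -8*sqrt(19) / 171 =4685.71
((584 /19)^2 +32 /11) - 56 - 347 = 2162855 /3971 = 544.66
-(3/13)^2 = -9/169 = -0.05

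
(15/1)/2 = 15/2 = 7.50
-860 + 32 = -828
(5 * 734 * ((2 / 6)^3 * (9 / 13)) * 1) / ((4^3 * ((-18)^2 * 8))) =0.00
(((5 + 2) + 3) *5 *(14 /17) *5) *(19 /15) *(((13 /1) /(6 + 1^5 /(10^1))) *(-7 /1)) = -12103000 /3111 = -3890.39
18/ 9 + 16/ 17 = 50/ 17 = 2.94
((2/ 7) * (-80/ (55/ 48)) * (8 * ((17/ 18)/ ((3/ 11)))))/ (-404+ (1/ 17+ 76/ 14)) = 591872/ 426807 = 1.39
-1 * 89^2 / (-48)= 7921 / 48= 165.02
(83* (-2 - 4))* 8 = -3984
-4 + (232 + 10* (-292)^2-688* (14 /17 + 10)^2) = 223185924 /289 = 772269.63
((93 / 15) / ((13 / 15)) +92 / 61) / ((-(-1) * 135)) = 6869 / 107055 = 0.06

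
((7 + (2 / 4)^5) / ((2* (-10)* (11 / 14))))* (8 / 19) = -0.19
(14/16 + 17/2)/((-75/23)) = -23/8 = -2.88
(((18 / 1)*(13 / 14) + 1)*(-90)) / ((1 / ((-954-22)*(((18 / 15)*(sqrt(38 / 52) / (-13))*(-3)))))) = 19605888*sqrt(494) / 1183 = 368353.88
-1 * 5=-5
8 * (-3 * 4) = -96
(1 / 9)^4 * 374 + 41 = 41.06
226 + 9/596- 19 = 123381/596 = 207.02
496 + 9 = 505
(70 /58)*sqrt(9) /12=35 /116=0.30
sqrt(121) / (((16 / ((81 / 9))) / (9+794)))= 79497 / 16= 4968.56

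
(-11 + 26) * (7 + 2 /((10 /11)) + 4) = 198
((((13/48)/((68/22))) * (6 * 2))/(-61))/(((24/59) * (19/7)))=-59059/3782976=-0.02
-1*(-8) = 8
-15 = -15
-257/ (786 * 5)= -257/ 3930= -0.07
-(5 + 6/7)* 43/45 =-1763/315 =-5.60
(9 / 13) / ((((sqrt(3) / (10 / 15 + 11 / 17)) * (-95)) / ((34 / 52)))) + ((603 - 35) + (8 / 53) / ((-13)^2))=5087584 / 8957 - 67 * sqrt(3) / 32110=568.00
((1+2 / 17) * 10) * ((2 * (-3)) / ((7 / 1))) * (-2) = 2280 / 119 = 19.16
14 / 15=0.93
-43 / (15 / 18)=-258 / 5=-51.60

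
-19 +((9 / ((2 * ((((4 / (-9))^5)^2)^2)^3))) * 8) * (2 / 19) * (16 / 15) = 5391030899743293631220795296869504391455431790865068772643 / 986536403121617249420794302551818240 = 5464604126806563982560.98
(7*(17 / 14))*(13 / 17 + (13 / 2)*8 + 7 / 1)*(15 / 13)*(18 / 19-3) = -22860 / 19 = -1203.16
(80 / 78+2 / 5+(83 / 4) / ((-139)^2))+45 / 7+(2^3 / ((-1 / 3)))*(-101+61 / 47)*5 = 59359580298973 / 4958155020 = 11972.11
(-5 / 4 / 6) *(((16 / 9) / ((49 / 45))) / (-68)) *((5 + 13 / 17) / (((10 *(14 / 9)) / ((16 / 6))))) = 10 / 2023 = 0.00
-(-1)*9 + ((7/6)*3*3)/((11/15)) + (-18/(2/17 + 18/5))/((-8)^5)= 1327997151/56950784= 23.32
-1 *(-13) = 13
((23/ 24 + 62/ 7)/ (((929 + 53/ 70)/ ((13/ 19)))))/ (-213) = -107185/ 3160690812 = -0.00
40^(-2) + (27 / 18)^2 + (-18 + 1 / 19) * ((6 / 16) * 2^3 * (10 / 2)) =-8115581 / 30400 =-266.96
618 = 618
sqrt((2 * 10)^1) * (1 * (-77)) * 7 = -1078 * sqrt(5) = -2410.48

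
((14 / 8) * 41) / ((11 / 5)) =1435 / 44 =32.61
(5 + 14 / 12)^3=234.50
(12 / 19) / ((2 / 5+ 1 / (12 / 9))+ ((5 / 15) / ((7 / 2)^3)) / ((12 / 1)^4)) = 160030080 / 291388199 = 0.55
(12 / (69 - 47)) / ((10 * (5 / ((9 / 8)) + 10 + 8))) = 27 / 11110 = 0.00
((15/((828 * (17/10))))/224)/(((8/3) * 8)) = 25/11210752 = 0.00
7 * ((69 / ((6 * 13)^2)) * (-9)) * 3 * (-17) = 24633 / 676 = 36.44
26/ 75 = 0.35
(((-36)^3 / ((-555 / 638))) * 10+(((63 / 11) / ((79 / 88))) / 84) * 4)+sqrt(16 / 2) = 2 * sqrt(2)+1567704696 / 2923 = 536336.97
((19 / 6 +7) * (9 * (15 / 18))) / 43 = 305 / 172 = 1.77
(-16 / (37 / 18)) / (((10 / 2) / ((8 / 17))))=-2304 / 3145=-0.73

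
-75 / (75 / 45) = -45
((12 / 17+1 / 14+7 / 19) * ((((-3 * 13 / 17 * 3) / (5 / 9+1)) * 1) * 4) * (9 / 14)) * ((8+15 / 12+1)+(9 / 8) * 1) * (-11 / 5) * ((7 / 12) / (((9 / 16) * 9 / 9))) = 338.28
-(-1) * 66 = 66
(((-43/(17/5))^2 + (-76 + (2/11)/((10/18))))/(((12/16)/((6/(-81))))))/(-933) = 3572152/400410945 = 0.01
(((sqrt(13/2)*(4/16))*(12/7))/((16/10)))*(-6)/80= -0.05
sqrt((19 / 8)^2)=19 / 8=2.38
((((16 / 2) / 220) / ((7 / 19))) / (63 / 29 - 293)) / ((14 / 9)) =-4959 / 22729630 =-0.00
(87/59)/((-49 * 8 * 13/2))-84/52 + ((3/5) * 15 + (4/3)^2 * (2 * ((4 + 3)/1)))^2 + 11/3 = 1077661961/936684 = 1150.51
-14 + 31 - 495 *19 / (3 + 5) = -9269 / 8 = -1158.62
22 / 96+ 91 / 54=827 / 432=1.91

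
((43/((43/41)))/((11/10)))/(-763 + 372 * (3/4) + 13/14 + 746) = 5740/40491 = 0.14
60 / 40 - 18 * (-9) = 327 / 2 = 163.50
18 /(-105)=-6 /35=-0.17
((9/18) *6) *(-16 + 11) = -15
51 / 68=3 / 4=0.75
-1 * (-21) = 21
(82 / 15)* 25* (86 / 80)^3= 3259787 / 19200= 169.78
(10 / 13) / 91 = 10 / 1183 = 0.01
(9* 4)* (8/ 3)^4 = 16384/ 9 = 1820.44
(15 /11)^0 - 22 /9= -13 /9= -1.44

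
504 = 504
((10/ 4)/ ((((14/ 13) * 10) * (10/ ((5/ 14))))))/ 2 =13/ 3136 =0.00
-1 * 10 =-10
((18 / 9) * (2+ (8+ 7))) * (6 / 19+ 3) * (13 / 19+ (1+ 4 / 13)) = 1053864 / 4693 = 224.56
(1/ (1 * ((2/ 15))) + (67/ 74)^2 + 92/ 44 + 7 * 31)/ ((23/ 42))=287664489/ 692714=415.27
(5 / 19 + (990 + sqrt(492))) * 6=12 * sqrt(123) + 112890 / 19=6074.67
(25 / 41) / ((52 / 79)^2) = 156025 / 110864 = 1.41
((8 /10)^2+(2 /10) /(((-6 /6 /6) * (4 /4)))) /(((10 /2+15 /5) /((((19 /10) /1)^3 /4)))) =-48013 /400000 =-0.12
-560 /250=-56 /25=-2.24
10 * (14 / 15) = 28 / 3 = 9.33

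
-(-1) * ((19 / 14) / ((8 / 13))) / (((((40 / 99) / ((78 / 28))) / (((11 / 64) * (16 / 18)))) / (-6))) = -3496779 / 250880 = -13.94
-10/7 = -1.43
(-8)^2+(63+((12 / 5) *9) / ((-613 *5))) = 1946167 / 15325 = 126.99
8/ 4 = 2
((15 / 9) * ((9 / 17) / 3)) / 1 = 5 / 17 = 0.29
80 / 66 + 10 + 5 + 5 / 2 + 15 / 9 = 1345 / 66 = 20.38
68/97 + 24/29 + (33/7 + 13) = 378912/19691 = 19.24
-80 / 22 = -40 / 11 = -3.64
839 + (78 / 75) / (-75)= 1573099 / 1875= 838.99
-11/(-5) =11/5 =2.20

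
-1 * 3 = -3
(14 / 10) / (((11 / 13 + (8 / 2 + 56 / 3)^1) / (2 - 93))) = -3549 / 655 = -5.42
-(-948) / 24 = 79 / 2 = 39.50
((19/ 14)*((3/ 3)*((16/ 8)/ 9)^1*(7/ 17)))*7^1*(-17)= -133/ 9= -14.78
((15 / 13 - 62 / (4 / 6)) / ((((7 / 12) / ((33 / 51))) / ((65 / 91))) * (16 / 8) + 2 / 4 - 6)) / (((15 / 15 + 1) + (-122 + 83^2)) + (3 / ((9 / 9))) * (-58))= 39402 / 8419177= 0.00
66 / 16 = 33 / 8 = 4.12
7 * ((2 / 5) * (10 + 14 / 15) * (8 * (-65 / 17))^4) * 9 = 241196398.55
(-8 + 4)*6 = -24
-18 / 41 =-0.44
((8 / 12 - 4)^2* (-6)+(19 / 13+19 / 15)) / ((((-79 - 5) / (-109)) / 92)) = -10419092 / 1365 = -7633.03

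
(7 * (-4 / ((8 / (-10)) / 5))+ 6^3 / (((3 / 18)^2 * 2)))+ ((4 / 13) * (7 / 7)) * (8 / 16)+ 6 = 52899 / 13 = 4069.15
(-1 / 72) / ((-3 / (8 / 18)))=1 / 486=0.00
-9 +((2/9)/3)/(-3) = -731/81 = -9.02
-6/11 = -0.55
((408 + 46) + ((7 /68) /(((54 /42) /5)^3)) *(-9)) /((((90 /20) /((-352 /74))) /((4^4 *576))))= -3172673388544 /50949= -62271553.68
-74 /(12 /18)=-111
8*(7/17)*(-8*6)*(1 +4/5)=-24192/85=-284.61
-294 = -294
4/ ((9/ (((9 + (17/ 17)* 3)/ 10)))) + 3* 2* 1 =98/ 15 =6.53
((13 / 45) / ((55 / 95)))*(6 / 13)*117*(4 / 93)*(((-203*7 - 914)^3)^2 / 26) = 2463569946146755137500 / 341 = 7224545296618050256.60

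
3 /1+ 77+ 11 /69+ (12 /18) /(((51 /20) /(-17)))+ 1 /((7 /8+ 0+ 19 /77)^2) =7562107105 /98838567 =76.51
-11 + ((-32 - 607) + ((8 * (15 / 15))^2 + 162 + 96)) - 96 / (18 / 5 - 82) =-16012 / 49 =-326.78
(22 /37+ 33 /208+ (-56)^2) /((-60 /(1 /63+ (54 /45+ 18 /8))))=-105421358251 /581817600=-181.19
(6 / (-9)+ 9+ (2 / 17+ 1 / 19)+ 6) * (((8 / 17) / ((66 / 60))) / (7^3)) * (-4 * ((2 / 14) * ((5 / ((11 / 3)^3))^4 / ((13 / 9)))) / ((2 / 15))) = -33609923163000000 / 5916867761089514001773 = -0.00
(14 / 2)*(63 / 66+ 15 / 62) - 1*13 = -1577 / 341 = -4.62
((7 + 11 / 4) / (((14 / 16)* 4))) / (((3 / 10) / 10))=650 / 7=92.86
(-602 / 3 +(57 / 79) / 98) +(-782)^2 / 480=498592091 / 464520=1073.35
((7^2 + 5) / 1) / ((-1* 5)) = -54 / 5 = -10.80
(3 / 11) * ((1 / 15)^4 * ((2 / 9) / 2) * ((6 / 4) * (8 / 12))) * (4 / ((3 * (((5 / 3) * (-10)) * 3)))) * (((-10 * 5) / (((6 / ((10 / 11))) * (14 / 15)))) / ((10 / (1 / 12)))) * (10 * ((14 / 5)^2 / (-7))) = -2 / 165391875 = -0.00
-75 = -75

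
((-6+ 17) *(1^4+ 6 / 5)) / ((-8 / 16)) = -242 / 5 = -48.40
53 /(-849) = -53 /849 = -0.06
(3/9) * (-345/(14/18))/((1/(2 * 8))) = -16560/7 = -2365.71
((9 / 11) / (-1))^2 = 81 / 121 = 0.67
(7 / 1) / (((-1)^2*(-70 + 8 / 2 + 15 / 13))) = -91 / 843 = -0.11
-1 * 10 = -10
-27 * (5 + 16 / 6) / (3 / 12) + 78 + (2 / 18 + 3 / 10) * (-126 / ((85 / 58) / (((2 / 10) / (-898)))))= -715586239 / 954125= -749.99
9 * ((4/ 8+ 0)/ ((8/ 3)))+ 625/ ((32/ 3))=1929/ 32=60.28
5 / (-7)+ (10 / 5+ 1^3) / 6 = -3 / 14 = -0.21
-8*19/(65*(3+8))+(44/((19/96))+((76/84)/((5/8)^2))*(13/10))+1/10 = 3212512361/14264250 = 225.21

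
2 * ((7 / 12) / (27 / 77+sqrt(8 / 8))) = 539 / 624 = 0.86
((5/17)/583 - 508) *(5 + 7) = -6095.99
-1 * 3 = -3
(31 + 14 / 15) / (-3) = -479 / 45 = -10.64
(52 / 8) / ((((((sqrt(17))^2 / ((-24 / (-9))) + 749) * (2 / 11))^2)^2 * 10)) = 0.00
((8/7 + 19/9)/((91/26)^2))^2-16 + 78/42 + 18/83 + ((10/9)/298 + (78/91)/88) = -71777434893805/5185495912212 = -13.84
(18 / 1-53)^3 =-42875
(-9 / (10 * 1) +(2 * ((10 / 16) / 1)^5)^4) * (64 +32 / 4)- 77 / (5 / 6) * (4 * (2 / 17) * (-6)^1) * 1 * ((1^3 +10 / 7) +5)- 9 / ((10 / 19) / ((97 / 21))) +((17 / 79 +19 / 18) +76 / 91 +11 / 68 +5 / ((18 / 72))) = 89989209287147053419949177 / 49535857913384738488320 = 1816.65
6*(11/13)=66/13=5.08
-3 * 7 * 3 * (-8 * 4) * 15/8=3780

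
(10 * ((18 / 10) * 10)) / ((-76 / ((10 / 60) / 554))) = -15 / 21052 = -0.00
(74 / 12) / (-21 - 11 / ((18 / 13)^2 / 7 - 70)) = -1525991 / 5157579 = -0.30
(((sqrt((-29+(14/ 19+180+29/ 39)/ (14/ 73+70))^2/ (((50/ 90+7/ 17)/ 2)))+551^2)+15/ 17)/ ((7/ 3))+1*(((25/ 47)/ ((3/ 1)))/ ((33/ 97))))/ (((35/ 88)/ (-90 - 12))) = -1152734817008/ 34545 - 3215101098*sqrt(1258)/ 27316471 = -33373253.06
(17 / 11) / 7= 17 / 77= 0.22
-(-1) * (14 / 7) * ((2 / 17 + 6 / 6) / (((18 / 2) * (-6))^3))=-19 / 1338444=-0.00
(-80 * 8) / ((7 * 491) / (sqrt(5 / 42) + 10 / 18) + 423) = -1980800 / 20941329-2199680 * sqrt(210) / 565415883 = -0.15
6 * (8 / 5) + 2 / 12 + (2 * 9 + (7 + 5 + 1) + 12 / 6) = 1283 / 30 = 42.77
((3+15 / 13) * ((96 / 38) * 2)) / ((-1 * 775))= -5184 / 191425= -0.03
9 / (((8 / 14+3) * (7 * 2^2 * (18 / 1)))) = 1 / 200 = 0.00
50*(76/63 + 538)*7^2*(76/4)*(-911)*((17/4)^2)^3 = -1241849898315194875/9216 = -134749337924825.83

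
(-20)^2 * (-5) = -2000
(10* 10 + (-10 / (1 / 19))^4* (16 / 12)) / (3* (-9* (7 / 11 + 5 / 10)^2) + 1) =-2523014705200 / 49173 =-51308944.04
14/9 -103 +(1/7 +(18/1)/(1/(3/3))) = -5248/63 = -83.30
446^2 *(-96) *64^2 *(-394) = 30817479819264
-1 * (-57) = 57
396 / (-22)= -18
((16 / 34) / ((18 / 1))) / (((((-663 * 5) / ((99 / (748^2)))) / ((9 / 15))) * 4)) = -1 / 4777401200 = -0.00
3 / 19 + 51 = 972 / 19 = 51.16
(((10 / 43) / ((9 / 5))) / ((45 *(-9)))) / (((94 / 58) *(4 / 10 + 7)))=-1450 / 54512433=-0.00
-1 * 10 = -10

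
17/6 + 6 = 53/6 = 8.83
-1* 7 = -7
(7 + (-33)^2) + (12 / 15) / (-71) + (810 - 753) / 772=1096.06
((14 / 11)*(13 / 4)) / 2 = 91 / 44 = 2.07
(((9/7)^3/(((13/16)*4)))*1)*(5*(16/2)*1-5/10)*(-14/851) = -230364/542087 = -0.42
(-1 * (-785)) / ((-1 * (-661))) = 785 / 661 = 1.19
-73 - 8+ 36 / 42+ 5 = -75.14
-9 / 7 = -1.29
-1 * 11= -11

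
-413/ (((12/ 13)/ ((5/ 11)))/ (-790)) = 160663.26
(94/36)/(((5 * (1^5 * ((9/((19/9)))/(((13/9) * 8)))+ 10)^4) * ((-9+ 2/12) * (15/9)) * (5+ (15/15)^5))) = -358274272884736/700519425419681247975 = -0.00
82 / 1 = 82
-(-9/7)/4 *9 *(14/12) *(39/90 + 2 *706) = 381357/80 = 4766.96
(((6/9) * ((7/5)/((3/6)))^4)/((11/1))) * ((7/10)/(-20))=-67228/515625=-0.13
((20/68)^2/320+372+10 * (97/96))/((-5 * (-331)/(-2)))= -21202211/45916320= -0.46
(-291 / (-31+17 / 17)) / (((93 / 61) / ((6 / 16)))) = 5917 / 2480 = 2.39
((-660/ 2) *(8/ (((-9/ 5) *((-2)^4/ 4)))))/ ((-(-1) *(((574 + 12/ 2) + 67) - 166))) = 1100/ 1443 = 0.76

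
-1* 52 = -52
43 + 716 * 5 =3623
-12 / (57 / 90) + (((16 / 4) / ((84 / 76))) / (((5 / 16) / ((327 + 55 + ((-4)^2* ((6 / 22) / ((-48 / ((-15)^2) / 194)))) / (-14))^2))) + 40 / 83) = 5034600273443072 / 981753465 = 5128171.64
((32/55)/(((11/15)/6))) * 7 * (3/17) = 12096/2057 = 5.88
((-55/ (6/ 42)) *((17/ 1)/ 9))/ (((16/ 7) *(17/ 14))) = -18865/ 72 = -262.01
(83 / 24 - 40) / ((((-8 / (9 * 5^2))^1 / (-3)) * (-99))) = 31.14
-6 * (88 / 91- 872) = 475584 / 91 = 5226.20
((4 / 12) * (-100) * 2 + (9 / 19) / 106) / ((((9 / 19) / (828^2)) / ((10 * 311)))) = -300062541224.15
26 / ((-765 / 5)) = -0.17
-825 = -825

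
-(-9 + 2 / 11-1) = 108 / 11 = 9.82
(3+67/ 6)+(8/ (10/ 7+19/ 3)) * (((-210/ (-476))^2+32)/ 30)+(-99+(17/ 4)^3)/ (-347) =240669671171/ 15692283840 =15.34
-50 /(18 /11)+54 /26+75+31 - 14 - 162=-11522 /117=-98.48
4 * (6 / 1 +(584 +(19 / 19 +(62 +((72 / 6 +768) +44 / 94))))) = 269492 / 47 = 5733.87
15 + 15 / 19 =300 / 19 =15.79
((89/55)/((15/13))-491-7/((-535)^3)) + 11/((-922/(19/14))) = -31936540055526587/65228027056500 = -489.61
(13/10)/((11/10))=13/11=1.18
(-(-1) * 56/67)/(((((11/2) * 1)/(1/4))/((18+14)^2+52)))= 30128/737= 40.88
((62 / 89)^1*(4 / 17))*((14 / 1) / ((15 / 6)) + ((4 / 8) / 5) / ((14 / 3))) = 48794 / 52955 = 0.92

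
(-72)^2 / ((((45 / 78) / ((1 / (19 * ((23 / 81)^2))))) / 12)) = 3537271296 / 50255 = 70386.45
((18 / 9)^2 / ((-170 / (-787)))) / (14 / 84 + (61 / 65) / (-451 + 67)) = 7857408 / 69683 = 112.76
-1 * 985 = -985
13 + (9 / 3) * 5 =28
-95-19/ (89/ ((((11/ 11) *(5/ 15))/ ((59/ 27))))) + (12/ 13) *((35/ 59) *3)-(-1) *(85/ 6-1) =-556909/ 6942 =-80.22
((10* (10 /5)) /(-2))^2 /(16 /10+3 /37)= 18500 /311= 59.49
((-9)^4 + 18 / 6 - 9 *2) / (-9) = -2182 / 3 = -727.33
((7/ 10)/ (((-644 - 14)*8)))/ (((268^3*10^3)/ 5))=-1/ 28950243328000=-0.00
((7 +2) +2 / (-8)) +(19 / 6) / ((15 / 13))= 2069 / 180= 11.49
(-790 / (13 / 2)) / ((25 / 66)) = -20856 / 65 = -320.86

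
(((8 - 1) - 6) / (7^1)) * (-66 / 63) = -22 / 147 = -0.15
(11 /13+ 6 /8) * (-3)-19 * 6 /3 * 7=-14081 /52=-270.79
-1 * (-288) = 288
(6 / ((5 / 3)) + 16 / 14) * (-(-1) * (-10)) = -332 / 7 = -47.43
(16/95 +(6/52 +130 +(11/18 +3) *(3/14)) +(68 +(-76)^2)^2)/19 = 3542976932557/1971060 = 1797498.27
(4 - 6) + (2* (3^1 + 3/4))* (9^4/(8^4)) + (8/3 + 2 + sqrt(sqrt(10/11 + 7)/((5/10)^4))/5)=4* 11^(3/4)* 87^(1/4)/55 + 360781/24576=16.02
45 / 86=0.52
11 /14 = 0.79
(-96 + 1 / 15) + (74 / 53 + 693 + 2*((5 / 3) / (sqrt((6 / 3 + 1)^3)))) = 10*sqrt(3) / 27 + 475778 / 795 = 599.10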